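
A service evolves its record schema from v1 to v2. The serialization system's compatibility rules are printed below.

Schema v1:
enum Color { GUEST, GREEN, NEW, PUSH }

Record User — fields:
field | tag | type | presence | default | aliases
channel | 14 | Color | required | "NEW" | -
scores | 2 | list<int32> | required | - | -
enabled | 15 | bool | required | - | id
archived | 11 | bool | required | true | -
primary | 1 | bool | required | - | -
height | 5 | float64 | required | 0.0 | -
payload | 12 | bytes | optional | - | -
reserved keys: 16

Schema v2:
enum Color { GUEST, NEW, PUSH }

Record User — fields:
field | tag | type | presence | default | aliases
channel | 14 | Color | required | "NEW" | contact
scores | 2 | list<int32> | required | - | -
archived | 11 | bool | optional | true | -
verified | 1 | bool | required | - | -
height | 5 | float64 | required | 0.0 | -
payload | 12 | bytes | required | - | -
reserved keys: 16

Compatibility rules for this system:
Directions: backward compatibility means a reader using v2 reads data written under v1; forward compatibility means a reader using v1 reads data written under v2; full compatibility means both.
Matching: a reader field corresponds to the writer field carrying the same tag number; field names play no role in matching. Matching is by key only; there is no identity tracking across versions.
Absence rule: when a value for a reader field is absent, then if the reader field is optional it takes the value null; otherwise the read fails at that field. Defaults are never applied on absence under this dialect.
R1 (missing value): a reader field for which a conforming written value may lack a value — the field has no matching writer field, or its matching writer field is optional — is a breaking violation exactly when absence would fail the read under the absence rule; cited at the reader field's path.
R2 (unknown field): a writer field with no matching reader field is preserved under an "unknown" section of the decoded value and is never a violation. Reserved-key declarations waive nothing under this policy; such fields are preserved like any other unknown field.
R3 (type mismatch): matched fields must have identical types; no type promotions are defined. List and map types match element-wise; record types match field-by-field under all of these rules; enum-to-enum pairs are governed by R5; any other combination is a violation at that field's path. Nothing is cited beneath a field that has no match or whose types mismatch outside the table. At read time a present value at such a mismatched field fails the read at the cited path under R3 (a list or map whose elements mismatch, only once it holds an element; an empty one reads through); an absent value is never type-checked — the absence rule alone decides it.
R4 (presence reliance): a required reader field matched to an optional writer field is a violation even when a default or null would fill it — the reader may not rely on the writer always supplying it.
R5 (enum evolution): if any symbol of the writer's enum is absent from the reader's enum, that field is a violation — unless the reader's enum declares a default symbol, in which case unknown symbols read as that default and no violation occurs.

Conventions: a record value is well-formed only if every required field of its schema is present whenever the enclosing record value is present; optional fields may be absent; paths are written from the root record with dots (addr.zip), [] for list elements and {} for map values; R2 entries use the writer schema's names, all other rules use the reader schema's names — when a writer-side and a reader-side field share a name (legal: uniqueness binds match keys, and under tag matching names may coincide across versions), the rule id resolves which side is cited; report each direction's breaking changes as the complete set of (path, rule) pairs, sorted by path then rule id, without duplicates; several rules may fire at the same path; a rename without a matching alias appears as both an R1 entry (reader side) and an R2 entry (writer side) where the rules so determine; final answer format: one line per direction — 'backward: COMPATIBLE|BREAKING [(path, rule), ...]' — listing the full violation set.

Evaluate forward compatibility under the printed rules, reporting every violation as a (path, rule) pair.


each type pair in User: writer, then reader
checking forward for User: reader v1 against writer v2:
  writer required, Color -> Color: reader channel maps from writer channel
  writer required, list<int32> -> list<int32>: reader scores maps from writer scores
  enabled has no writer counterpart
  writer optional, bool -> bool: reader archived maps from writer archived
  writer required, bool -> bool: reader primary maps from writer verified
  writer required, float64 -> float64: reader height maps from writer height
  writer required, bytes -> bytes: reader payload maps from writer payload
  violation R1 at archived
  violation R4 at archived
  violation R1 at enabled
  => forward verdict for User: BREAKING, 3 violation(s)
the other User changes do not affect what is asked:
  field payload in record User: optional changed to required -> its effect on User is confined to the backward direction, not asked
  enum Color (field channel in record User): symbol GREEN removed -> its effect on User is confined to the backward direction, not asked
  renamed field primary to verified in record User -> triggers nothing under User's printed rules — same verdict

forward: BREAKING [(archived, R1), (archived, R4), (enabled, R1)]


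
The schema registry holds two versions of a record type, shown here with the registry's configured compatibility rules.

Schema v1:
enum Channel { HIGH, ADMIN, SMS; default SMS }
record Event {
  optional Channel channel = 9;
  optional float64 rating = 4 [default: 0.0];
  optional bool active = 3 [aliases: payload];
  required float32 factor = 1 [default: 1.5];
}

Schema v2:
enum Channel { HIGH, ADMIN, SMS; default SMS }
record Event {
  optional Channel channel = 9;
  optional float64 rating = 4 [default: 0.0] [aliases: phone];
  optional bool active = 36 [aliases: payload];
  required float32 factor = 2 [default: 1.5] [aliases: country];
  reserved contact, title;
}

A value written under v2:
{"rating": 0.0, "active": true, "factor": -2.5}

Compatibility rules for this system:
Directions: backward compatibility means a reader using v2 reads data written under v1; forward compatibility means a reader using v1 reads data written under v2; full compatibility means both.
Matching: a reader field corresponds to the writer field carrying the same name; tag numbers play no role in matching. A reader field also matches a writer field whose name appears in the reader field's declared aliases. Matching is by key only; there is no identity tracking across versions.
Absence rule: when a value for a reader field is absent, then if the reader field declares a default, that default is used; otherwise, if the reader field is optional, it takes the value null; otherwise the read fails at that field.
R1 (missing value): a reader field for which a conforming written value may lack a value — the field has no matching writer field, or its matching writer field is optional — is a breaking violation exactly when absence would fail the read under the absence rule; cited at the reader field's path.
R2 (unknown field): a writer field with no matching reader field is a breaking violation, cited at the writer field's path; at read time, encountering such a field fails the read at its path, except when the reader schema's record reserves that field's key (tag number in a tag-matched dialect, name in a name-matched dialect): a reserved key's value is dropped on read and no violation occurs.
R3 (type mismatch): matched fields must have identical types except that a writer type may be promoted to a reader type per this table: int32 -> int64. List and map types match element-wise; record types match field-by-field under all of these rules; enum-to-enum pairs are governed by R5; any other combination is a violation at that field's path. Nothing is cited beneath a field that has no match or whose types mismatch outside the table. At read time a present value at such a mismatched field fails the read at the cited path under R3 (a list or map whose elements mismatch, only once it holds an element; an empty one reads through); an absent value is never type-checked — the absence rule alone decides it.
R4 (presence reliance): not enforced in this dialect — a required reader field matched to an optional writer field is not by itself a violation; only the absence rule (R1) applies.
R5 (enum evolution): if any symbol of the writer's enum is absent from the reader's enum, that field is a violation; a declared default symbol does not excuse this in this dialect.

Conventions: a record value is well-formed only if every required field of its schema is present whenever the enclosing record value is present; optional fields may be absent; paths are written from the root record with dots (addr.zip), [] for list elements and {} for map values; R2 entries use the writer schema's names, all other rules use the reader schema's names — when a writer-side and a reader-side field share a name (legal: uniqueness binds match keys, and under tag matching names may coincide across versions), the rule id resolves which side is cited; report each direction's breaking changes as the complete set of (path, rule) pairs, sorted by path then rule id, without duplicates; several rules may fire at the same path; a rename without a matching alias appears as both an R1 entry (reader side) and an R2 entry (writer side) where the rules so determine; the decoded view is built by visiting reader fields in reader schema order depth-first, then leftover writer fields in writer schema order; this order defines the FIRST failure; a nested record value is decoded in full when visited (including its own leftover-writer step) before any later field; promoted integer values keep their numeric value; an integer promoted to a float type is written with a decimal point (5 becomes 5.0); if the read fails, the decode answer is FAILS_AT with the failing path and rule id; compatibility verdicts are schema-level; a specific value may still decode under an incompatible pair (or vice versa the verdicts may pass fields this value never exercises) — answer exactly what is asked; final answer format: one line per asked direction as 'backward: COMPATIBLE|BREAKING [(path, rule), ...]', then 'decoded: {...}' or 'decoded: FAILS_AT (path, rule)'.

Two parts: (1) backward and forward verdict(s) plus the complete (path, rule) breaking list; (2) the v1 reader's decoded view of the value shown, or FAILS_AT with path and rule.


each type pair in Event: writer, then reader
backward for Event (reader v2, writer v1):
  Channel -> Channel, writer optional: channel aligns to channel
  float64 -> float64, writer optional: rating aligns to rating
  bool -> bool, writer optional: active aligns to active
  float32 -> float32, writer required: factor aligns to factor
  nothing fires on Event: backward is COMPATIBLE
forward for Event (reader v1, writer v2):
  Channel -> Channel, writer optional: channel aligns to channel
  float64 -> float64, writer optional: rating aligns to rating
  bool -> bool, writer optional: active aligns to active
  float32 -> float32, writer required: factor aligns to factor
  nothing fires on Event: forward is COMPATIBLE
migrating the Event value to v1:
  channel := null (absent, optional -> null)
  rating := 0.0
  active := true
  factor := -2.5
  => decoded: {"channel": null, "rating": 0.0, "active": true, "factor": -2.5}

backward: COMPATIBLE []; forward: COMPATIBLE []; decoded: {"channel": null, "rating": 0.0, "active": true, "factor": -2.5}


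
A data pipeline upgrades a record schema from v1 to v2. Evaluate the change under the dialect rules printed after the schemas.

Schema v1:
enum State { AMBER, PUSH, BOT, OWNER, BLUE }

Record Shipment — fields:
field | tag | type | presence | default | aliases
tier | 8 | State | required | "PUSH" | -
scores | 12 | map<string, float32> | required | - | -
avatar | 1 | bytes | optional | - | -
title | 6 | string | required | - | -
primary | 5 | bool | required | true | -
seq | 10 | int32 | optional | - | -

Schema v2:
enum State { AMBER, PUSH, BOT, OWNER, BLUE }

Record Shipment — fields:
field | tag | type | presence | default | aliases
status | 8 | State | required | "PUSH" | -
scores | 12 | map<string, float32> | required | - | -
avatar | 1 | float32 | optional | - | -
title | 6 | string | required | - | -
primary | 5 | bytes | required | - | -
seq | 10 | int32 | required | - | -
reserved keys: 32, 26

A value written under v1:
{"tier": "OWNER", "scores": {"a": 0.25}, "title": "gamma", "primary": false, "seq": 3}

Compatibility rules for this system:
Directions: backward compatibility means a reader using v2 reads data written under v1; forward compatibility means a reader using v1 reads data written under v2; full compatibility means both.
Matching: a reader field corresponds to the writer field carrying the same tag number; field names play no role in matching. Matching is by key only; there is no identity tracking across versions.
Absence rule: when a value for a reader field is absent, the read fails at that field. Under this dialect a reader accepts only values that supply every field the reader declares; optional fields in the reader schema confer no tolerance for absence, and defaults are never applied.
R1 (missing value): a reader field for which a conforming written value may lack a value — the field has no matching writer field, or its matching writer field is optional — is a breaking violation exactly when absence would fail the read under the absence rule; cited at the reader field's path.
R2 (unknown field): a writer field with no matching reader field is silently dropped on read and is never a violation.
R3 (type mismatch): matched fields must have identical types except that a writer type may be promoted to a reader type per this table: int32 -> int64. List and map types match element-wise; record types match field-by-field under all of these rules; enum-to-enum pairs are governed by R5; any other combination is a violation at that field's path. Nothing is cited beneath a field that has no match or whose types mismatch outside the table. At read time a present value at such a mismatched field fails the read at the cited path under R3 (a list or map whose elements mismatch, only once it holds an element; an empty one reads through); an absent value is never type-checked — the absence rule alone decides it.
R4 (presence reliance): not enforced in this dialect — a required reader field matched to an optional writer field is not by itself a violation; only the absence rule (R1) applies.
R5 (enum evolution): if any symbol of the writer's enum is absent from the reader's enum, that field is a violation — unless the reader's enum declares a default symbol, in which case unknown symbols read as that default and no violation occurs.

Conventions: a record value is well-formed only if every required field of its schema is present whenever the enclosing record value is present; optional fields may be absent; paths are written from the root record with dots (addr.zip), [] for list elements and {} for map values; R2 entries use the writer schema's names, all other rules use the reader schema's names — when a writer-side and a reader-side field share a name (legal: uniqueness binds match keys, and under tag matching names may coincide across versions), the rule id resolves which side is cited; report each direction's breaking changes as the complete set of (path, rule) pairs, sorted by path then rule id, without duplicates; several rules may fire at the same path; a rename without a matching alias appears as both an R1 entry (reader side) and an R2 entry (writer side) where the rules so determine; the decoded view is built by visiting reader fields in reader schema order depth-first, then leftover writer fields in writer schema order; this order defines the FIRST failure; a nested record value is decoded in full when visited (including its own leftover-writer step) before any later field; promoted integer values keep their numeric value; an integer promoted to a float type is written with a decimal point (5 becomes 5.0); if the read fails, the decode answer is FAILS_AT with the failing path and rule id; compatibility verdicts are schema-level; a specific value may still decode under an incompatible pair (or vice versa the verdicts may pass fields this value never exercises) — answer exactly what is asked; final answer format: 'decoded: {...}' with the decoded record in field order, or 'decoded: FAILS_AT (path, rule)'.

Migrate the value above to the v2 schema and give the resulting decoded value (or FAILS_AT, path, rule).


decoded: FAILS_AT (avatar, R1)

the writer's type comes first in each Shipment pair
migrating the Shipment value to v2:
  status := "OWNER" (from writer tier)
  scores := {"a": 0.25}
  read fails at avatar under R1 (no fill)
  => FAILS_AT (avatar, R1)
diffs on Shipment not affecting the asked answer:
  field primary in record Shipment: type bool changed to bytes (its default is dropped) -> schema-level compatibility only; this Shipment value's decode is unchanged
  field seq in record Shipment: optional changed to required -> schema-level compatibility only; this Shipment value's decode is unchanged
  renamed field tier to status in record Shipment -> triggers nothing under the printed rules; the Shipment answer is the same either way


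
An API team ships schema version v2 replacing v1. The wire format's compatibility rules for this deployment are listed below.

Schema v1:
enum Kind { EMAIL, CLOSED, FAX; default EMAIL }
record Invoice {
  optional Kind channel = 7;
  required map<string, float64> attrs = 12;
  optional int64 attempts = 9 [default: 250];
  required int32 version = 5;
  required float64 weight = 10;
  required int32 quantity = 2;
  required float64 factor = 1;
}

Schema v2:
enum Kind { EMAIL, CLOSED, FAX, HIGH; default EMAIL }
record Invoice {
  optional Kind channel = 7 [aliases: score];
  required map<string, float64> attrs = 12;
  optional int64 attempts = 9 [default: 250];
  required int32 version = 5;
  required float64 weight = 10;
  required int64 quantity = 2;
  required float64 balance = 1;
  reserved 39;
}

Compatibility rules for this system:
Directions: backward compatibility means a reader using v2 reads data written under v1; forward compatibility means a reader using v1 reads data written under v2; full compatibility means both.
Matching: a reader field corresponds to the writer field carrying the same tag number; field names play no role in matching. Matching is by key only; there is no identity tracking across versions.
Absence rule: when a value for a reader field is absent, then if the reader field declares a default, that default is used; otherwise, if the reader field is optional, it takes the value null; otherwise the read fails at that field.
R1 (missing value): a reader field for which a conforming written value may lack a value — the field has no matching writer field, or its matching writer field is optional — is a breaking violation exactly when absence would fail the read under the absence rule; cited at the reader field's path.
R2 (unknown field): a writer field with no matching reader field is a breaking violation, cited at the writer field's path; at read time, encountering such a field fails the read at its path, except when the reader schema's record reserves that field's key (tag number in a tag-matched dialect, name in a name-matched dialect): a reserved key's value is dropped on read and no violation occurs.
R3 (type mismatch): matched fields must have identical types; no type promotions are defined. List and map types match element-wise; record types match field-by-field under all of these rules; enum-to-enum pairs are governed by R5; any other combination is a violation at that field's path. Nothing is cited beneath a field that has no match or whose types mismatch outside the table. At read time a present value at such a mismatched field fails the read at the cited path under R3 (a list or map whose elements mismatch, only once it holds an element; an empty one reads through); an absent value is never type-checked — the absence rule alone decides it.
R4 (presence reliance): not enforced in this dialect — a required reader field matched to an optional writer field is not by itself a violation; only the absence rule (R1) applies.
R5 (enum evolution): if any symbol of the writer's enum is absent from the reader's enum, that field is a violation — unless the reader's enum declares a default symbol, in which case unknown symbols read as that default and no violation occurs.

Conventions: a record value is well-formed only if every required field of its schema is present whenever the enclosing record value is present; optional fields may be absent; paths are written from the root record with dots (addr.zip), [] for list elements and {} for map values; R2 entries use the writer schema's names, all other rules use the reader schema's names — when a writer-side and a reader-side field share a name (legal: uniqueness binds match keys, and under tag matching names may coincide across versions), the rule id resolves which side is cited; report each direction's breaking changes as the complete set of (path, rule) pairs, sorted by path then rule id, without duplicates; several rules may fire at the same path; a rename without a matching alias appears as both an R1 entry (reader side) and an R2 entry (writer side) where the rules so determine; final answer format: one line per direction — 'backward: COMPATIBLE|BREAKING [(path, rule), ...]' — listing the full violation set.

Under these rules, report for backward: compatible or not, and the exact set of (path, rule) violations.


backward: BREAKING [(quantity, R3)]

the writer's type comes first in each Invoice pair
checking backward for Invoice: reader v2 against writer v1:
  writer optional, Kind -> Kind: reader channel maps from writer channel
  writer required, map<string, float64> -> map<string, float64>: reader attrs maps from writer attrs
  writer optional, int64 -> int64: reader attempts maps from writer attempts
  writer required, int32 -> int32: reader version maps from writer version
  writer required, float64 -> float64: reader weight maps from writer weight
  writer required, int32 -> int64: reader quantity maps from writer quantity
  writer required, float64 -> float64: reader balance maps from writer factor
  R3 fires at quantity
  => 1 violation(s): backward is BREAKING for Invoice
diffs on Invoice not affecting the asked answer:
  renamed field factor to balance in record Invoice -> inert for the asked Invoice verdict: nothing fires
  enum Kind (field channel in record Invoice): symbol HIGH added -> inert for the asked Invoice verdict: nothing fires


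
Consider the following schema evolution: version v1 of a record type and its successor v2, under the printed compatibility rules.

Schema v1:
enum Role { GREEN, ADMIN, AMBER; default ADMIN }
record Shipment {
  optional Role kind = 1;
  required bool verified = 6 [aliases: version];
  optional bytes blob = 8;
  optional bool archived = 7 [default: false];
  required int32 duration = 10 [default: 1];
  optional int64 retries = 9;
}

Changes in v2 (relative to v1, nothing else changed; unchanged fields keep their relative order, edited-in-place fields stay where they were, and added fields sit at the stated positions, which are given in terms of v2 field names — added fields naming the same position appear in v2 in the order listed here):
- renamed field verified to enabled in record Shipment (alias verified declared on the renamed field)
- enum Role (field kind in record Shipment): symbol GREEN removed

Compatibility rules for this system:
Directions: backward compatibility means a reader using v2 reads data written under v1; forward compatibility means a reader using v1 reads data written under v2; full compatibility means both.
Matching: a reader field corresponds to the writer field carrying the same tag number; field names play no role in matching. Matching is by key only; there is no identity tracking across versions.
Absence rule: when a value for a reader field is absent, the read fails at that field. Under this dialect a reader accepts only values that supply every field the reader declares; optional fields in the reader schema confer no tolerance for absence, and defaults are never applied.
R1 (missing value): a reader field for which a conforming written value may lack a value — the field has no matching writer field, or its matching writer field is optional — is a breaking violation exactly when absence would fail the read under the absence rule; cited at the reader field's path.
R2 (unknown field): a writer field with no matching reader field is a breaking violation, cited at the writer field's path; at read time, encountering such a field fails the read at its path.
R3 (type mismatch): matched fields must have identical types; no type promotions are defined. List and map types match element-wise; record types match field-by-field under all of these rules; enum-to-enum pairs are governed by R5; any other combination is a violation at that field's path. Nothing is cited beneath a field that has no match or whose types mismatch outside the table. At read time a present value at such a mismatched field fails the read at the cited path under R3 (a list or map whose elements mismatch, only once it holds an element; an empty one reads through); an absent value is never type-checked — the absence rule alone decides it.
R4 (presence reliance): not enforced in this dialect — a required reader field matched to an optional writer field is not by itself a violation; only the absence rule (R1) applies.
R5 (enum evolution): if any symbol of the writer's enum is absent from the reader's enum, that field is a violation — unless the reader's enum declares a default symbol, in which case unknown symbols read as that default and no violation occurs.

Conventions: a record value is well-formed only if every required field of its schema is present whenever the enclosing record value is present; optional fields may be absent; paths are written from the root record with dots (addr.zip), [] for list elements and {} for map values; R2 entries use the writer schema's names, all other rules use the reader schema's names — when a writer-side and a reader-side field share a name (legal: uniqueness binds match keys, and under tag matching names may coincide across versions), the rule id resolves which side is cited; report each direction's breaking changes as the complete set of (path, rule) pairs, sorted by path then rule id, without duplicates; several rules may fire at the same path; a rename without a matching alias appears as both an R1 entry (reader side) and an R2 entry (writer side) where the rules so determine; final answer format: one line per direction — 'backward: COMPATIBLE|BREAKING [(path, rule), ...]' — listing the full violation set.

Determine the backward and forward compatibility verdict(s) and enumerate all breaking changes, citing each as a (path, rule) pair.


the writer's type comes first in each Shipment pair
backward on Shipment — v2 reading data written by v1:
  Role -> Role, writer optional: kind aligns to kind
  bool -> bool, writer required: enabled aligns to verified
  bytes -> bytes, writer optional: blob aligns to blob
  bool -> bool, writer optional: archived aligns to archived
  int32 -> int32, writer required: duration aligns to duration
  int64 -> int64, writer optional: retries aligns to retries
  rule R1 violated at archived
  rule R1 violated at blob
  rule R1 violated at kind
  rule R1 violated at retries
  backward on Shipment therefore BREAKING (4)
forward on Shipment — v1 reading data written by v2:
  Role -> Role, writer optional: kind aligns to kind
  bool -> bool, writer required: verified aligns to enabled
  bytes -> bytes, writer optional: blob aligns to blob
  bool -> bool, writer optional: archived aligns to archived
  int32 -> int32, writer required: duration aligns to duration
  int64 -> int64, writer optional: retries aligns to retries
  rule R1 violated at archived
  rule R1 violated at blob
  rule R1 violated at kind
  rule R1 violated at retries
  forward on Shipment therefore BREAKING (4)

backward: BREAKING [(archived, R1), (blob, R1), (kind, R1), (retries, R1)]; forward: BREAKING [(archived, R1), (blob, R1), (kind, R1), (retries, R1)]


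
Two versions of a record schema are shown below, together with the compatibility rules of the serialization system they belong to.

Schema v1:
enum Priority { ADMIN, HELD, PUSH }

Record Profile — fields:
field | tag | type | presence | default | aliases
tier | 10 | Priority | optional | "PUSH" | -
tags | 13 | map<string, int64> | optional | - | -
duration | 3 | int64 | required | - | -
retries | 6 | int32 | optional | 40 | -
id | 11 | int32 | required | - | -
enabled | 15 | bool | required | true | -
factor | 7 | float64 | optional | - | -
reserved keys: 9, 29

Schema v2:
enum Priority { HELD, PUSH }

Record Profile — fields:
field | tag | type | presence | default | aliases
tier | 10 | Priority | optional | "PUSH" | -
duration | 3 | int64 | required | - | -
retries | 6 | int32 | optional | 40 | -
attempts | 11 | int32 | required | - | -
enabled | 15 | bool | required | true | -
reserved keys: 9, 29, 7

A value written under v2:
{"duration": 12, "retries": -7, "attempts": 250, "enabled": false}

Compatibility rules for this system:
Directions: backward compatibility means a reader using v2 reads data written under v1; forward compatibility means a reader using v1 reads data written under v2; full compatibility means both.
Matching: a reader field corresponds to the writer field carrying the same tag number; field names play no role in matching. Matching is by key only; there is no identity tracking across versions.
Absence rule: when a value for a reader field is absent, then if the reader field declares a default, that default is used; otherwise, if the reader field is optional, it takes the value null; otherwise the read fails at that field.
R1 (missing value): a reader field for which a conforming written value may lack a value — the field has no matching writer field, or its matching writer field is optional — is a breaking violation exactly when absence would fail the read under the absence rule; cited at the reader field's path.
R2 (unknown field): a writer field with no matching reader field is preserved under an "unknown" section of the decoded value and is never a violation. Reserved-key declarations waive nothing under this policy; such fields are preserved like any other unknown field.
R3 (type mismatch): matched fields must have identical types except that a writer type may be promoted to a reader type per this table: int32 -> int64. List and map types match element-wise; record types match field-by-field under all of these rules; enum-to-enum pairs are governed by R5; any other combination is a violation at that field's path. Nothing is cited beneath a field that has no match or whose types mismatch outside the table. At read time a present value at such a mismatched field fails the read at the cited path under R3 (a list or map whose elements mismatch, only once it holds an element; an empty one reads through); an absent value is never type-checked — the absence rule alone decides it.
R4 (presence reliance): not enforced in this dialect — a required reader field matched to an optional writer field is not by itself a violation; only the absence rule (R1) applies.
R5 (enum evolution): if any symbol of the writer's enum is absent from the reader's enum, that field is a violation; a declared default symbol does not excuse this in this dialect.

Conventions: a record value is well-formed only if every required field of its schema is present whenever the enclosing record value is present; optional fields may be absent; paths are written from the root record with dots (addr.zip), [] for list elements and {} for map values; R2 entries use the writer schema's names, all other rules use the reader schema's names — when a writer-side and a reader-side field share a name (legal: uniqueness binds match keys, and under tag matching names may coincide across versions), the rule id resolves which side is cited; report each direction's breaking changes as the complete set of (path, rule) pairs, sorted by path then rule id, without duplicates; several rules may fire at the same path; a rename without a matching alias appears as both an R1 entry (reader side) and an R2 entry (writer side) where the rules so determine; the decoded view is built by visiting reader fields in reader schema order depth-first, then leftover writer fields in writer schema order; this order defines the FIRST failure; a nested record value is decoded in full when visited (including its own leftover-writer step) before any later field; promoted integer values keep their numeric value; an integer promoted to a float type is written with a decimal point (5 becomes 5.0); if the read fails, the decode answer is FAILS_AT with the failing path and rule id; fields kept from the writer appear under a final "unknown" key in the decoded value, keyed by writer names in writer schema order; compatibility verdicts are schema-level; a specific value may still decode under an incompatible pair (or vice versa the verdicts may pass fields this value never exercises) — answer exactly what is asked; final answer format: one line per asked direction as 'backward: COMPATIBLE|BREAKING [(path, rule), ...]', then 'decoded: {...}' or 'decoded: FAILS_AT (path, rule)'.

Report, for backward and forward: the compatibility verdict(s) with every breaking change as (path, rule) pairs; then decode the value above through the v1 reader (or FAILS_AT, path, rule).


backward: BREAKING [(tier, R5)]; forward: COMPATIBLE []; decoded: {"tier": "PUSH", "tags": null, "duration": 12, "retries": -7, "id": 250, "enabled": false, "factor": null}

each type pair in Profile: writer, then reader
backward pass over Profile, reader schema v2, writer schema v1:
  tier: Priority -> Priority, writer optional; from tier
  duration: int64 -> int64, writer required; from duration
  retries: int32 -> int32, writer optional; from retries
  attempts: int32 -> int32, writer required; from id
  enabled: bool -> bool, writer required; from enabled
  leftover writer field: tags
  leftover writer field: factor
  R5 fires at tier
  backward on Profile therefore BREAKING (1)
forward pass over Profile, reader schema v1, writer schema v2:
  tier: Priority -> Priority, writer optional; from tier
  tags: no writer match
  duration: int64 -> int64, writer required; from duration
  retries: int32 -> int32, writer optional; from retries
  id: int32 -> int32, writer required; from attempts
  enabled: bool -> bool, writer required; from enabled
  factor: no writer match
  => no violations; forward on Profile: COMPATIBLE
migrating the Profile value to v1:
  tier := "PUSH" (absent -> default)
  tags := null (absent, optional -> null)
  duration := 12
  retries := -7
  id := 250 (from writer attempts)
  enabled := false
  factor := null (absent, optional -> null)
  => decoded: {"tier": "PUSH", "tags": null, "duration": 12, "retries": -7, "id": 250, "enabled": false, "factor": null}


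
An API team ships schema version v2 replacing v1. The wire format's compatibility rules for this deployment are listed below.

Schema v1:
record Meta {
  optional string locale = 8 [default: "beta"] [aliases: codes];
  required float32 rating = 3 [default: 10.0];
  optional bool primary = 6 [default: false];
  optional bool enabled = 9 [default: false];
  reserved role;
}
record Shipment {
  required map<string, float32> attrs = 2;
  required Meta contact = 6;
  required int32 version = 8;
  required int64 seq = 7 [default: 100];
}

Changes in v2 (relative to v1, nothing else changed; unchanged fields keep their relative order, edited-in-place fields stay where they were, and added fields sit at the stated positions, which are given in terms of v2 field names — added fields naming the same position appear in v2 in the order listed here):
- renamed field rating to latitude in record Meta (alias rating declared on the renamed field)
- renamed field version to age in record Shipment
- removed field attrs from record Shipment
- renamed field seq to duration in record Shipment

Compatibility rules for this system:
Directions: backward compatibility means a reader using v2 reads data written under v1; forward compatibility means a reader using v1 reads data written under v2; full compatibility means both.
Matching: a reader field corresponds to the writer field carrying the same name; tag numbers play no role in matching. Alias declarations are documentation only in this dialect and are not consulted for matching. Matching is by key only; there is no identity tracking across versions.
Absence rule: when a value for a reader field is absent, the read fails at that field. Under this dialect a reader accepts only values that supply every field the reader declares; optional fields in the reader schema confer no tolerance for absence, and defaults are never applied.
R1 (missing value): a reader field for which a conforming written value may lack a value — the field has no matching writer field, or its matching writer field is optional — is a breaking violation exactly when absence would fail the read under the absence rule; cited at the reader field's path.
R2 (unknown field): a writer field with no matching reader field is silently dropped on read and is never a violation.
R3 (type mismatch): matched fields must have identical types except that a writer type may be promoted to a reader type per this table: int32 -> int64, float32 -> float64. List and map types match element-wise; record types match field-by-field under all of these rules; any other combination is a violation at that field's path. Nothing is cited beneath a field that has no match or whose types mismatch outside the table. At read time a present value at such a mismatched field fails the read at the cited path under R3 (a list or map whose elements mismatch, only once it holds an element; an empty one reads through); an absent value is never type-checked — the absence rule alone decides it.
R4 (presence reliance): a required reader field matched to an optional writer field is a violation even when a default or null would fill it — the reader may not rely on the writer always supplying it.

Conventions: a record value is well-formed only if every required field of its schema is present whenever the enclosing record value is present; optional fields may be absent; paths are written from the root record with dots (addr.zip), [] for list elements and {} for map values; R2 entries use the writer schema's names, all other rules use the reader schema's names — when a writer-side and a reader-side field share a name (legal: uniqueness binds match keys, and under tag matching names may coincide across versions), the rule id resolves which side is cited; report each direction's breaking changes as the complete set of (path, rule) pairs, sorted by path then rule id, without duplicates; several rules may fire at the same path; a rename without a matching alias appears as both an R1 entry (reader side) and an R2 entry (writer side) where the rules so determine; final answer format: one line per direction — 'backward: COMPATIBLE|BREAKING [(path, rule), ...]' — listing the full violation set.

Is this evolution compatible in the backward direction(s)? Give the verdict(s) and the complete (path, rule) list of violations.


backward: BREAKING [(age, R1), (contact.enabled, R1), (contact.latitude, R1), (contact.locale, R1), (contact.primary, R1), (duration, R1)]

the writer's type comes first in each Shipment pair
backward on Shipment — v2 reading data written by v1:
  writer required, Meta -> Meta: reader contact maps from writer contact
  age: no writer-side match
  duration: no writer-side match
  writer field attrs has no reader counterpart
  writer field version has no reader counterpart
  writer field seq has no reader counterpart
  writer optional, string -> string: reader contact.locale maps from writer contact.locale
  contact.latitude: no writer-side match
  writer optional, bool -> bool: reader contact.primary maps from writer contact.primary
  writer optional, bool -> bool: reader contact.enabled maps from writer contact.enabled
  writer field contact.rating has no reader counterpart
  rule R1 violated at age
  rule R1 violated at contact.enabled
  rule R1 violated at contact.latitude
  rule R1 violated at contact.locale
  rule R1 violated at contact.primary
  rule R1 violated at duration
  => backward: BREAKING (6)
the rest of the Shipment diff is inert for this question:
  removed field attrs from record Shipment -> fires only in the forward direction of Shipment, which is not asked here
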